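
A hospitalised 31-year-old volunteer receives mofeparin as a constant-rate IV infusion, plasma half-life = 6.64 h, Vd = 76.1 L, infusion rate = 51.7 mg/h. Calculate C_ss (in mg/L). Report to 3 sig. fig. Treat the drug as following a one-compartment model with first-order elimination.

6.51 mg/L

k = ln2 / t½ = 0.693147 / 6.64 = 0.1044 h⁻¹
CL = k × Vd = 0.1044 × 76.1 = 7.945 L/h
At steady state Css = R₀ / CL = 51.7 / 7.945 = 6.507 mg/L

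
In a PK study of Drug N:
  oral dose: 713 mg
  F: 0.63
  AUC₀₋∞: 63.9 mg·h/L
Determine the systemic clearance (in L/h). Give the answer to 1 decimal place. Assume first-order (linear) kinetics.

CL = F·Dose / AUC = 0.63 × 713 / 63.9 = 7.030 L/h

7.0 L/h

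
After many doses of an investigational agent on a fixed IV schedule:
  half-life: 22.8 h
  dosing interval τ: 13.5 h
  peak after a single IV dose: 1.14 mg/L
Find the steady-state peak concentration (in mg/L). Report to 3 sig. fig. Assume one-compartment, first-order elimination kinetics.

k = ln2 / t½ = 0.693147 / 22.8 = 0.03040 h⁻¹
e^(−kτ) = e^(−0.03040 × 13.5) = 0.6634
Accumulation ratio R = 1 / (1 − e^(−kτ)) = 1 / (1 − 0.6634) = 2.971
Steady-state peak = C₀ × R = 1.14 × 2.971 = 3.387 mg/L

3.39 mg/L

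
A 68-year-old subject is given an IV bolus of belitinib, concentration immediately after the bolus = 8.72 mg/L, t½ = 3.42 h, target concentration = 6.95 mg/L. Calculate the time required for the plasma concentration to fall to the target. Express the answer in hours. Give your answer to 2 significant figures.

k = ln2 / t½ = 0.693147 / 3.42 = 0.2027 h⁻¹
t = ln(C₀ / C) / k = ln(8.720 / 6.95) / 0.2027
  = ln(1.255) / 0.2027 = 0.2271 / 0.2027 = 1.120 h

1.1 h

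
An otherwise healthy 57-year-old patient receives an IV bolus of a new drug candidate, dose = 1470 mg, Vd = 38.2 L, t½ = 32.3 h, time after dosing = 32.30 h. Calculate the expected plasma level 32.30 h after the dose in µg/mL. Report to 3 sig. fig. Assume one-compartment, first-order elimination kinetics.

C₀ = Dose / Vd = 1470 / 38.2 = 38.48 mg/L
k = ln2 / t½ = 0.693147 / 32.3 = 0.02146 h⁻¹
t / t½ = 32.30 / 32.3 = 1 half-lives
C = C₀ × (1/2)^1 = 38.48 × 0.5000 = 19.24 mg/L
(19.24 mg/L = 19.24 µg/mL)

19.2 µg/mL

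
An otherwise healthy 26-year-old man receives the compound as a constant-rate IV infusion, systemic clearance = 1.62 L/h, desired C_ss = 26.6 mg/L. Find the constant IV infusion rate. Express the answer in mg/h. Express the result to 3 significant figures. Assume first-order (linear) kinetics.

At steady state, infusion rate R₀ = Css × CL = 26.6 × 1.620 = 43.09 mg/h

43.1 mg/h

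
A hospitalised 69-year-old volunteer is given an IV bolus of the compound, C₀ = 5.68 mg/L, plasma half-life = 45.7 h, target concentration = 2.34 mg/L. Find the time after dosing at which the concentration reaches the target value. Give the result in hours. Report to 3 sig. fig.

58.5 h

k = ln2 / t½ = 0.693147 / 45.7 = 0.01517 h⁻¹
t = ln(C₀ / C) / k = ln(5.680 / 2.34) / 0.01517
  = ln(2.427) / 0.01517 = 0.8867 / 0.01517 = 58.45 h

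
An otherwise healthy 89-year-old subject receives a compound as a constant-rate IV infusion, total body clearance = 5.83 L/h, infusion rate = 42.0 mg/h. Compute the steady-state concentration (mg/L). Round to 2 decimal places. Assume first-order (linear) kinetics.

7.20 mg/L

At steady state Css = R₀ / CL = 42.0 / 5.830 = 7.204 mg/L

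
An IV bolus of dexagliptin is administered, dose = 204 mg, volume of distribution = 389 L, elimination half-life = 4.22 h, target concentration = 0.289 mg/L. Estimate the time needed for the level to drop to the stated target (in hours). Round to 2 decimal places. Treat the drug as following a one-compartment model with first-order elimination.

3.63 h

C₀ = Dose / Vd = 204.0 / 389 = 0.5244 mg/L
k = ln2 / t½ = 0.693147 / 4.22 = 0.1643 h⁻¹
t = ln(C₀ / C) / k = ln(0.5244 / 0.289) / 0.1643
  = ln(1.815) / 0.1643 = 0.5961 / 0.1643 = 3.628 h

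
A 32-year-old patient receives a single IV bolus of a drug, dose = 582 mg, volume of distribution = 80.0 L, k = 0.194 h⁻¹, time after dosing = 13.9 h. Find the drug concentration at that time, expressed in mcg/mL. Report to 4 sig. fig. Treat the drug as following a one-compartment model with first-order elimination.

0.4906 mcg/mL

C₀ = Dose / Vd = 582.0 / 80.0 = 7.275 mg/L
C = C₀ · e^(−k·t) = 7.275 × e^(−0.1940 × 13.9)
  = 7.275 × 0.06743 = 0.4906 mg/L
(0.4906 mg/L = 0.4906 mcg/mL)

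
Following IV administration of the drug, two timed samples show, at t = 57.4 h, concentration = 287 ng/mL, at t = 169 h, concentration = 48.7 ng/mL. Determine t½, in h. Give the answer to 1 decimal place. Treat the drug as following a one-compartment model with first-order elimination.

43.6 h

k = ln(C₁/C₂) / (t₂ − t₁) = ln(287/48.7) / (169 − 57.4)
  = 1.774 / 111.6 = 0.01590 h⁻¹
t½ = ln2 / k = 0.693147 / 0.01590 = 43.59 h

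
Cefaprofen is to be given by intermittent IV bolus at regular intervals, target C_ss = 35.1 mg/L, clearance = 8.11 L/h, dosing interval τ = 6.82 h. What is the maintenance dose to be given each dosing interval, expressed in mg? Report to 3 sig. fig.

At steady state, Dose/τ = Css × CL.
Dose = Css × CL × τ = 35.1 × 8.110 × 6.82 = 1941 mg

1940 mg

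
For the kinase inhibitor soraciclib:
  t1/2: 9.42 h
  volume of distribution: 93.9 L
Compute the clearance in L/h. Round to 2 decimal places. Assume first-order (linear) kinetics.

6.91 L/h

k = ln2 / t½ = 0.693147 / 9.42 = 0.07358 h⁻¹
CL = k × Vd = 0.07358 × 93.9 = 6.909 L/h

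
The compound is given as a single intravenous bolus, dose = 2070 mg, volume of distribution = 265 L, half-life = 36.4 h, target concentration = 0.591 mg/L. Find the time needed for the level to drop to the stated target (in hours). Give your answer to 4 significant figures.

135.6 h

C₀ = Dose / Vd = 2070 / 265 = 7.811 mg/L
k = ln2 / t½ = 0.693147 / 36.4 = 0.01904 h⁻¹
t = ln(C₀ / C) / k = ln(7.811 / 0.591) / 0.01904
  = ln(13.22) / 0.01904 = 2.582 / 0.01904 = 135.6 h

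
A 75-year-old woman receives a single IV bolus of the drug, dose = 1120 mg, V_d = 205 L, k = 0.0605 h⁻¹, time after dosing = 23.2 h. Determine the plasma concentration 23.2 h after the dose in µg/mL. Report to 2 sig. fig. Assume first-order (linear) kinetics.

C₀ = Dose / Vd = 1120 / 205 = 5.463 mg/L
C = C₀ · e^(−k·t) = 5.463 × e^(−0.06050 × 23.2)
  = 5.463 × 0.2457 = 1.342 mg/L
(1.342 mg/L = 1.342 µg/mL)

1.3 µg/mL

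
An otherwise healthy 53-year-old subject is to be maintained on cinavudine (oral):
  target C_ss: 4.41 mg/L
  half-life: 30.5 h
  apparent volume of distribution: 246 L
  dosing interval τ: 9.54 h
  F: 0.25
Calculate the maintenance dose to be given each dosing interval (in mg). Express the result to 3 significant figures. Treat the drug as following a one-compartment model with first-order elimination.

k = ln2 / t½ = 0.693147 / 30.5 = 0.02273 h⁻¹
CL = k × Vd = 0.02273 × 246 = 5.592 L/h
At steady state, F × (Dose/τ) = Css × CL.
Dose = Css × CL × τ / F = 4.41 × 5.592 × 9.54 / 0.25 = 941.1 mg

941 mg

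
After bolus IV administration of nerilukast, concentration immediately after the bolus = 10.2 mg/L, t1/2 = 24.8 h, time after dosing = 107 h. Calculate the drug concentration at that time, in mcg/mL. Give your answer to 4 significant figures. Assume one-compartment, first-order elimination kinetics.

0.5126 mcg/mL

k = ln2 / t½ = 0.693147 / 24.8 = 0.02795 h⁻¹
C = C₀ · e^(−k·t) = 10.20 × e^(−0.02795 × 107)
  = 10.20 × 0.05025 = 0.5126 mg/L
(0.5126 mg/L = 0.5126 mcg/mL)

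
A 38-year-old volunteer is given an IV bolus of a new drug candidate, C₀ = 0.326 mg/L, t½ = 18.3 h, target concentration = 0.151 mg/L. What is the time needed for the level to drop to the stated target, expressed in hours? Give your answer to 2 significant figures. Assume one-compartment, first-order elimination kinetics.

20 h

k = ln2 / t½ = 0.693147 / 18.3 = 0.03788 h⁻¹
t = ln(C₀ / C) / k = ln(0.3260 / 0.151) / 0.03788
  = ln(2.159) / 0.03788 = 0.7696 / 0.03788 = 20.32 h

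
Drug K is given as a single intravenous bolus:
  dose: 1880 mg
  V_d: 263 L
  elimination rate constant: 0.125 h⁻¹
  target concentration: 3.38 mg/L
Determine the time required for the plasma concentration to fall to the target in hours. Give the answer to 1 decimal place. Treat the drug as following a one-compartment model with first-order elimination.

6.0 h

C₀ = Dose / Vd = 1880 / 263 = 7.148 mg/L
t = ln(C₀ / C) / k = ln(7.148 / 3.38) / 0.1250
  = ln(2.115) / 0.1250 = 0.7491 / 0.1250 = 5.993 h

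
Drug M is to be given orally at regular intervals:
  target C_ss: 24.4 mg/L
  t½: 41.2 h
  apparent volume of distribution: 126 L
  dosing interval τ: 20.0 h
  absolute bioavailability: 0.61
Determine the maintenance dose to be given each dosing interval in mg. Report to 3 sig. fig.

1700 mg

k = ln2 / t½ = 0.693147 / 41.2 = 0.01682 h⁻¹
CL = k × Vd = 0.01682 × 126 = 2.119 L/h
At steady state, F × (Dose/τ) = Css × CL.
Dose = Css × CL × τ / F = 24.4 × 2.119 × 20.0 / 0.61 = 1695 mg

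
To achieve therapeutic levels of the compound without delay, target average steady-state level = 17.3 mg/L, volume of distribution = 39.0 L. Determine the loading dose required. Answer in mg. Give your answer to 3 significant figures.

LD = Css × Vd = 17.3 × 39.0 = 674.7 mg

675 mg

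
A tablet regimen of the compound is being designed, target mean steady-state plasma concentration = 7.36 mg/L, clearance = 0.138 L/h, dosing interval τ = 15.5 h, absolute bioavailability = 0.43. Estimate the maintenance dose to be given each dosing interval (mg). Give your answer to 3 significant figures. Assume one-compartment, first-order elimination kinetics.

At steady state, F × (Dose/τ) = Css × CL.
Dose = Css × CL × τ / F = 7.36 × 0.1380 × 15.5 / 0.43 = 36.61 mg

36.6 mg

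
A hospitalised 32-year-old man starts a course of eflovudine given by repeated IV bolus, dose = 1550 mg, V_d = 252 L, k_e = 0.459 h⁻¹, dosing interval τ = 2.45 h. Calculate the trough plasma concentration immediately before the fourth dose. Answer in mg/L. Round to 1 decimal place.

2.9 mg/L

C₀ per dose = Dose / Vd = 1550 / 252 = 6.151 mg/L
Fraction remaining after one interval: r = e^(−kτ) = e^(−0.4590 × 2.45) = 0.3248
Before dose 4, 3 doses have been given (aged 1τ, 2τ, 3τ).
C_trough = C₀ × (r + r² + … + r^3) = C₀ × r(1−r^3)/(1−r)
        = 6.151 × 0.3248 × (1 − 0.03426) / (1 − 0.3248) = 2.858 mg/L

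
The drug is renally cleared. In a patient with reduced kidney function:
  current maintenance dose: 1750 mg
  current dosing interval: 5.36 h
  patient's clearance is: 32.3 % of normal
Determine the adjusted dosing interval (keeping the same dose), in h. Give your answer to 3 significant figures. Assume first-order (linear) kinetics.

To keep the same average steady-state level, dosing rate must scale with clearance.
CL ratio = 32.3 / 100 = 0.3230
New interval (same dose) = 5.36 / 0.3230 = 16.59 h

16.6 h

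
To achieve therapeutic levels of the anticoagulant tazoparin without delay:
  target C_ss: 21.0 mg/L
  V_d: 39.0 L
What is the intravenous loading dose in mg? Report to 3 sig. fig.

819 mg

LD = Css × Vd = 21.0 × 39.0 = 819.0 mg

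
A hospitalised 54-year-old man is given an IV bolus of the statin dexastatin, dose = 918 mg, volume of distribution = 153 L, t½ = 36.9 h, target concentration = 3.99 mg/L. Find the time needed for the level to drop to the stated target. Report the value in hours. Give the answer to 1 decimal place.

C₀ = Dose / Vd = 918.0 / 153 = 6.000 mg/L
k = ln2 / t½ = 0.693147 / 36.9 = 0.01878 h⁻¹
t = ln(C₀ / C) / k = ln(6.000 / 3.99) / 0.01878
  = ln(1.504) / 0.01878 = 0.4081 / 0.01878 = 21.73 h

21.7 h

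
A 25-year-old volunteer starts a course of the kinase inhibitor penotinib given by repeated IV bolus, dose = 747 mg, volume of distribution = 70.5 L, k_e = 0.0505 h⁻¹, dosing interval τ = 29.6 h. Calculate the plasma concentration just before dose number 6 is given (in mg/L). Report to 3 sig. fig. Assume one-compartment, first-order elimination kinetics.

3.06 mg/L

C₀ per dose = Dose / Vd = 747 / 70.5 = 10.60 mg/L
Fraction remaining after one interval: r = e^(−kτ) = e^(−0.05050 × 29.6) = 0.2243
Before dose 6, 5 doses have been given (aged 1τ, 2τ, 3τ, 4τ, 5τ).
C_trough = C₀ × (r + r² + … + r^5) = C₀ × r(1−r^5)/(1−r)
        = 10.60 × 0.2243 × (1 − 0.0005677) / (1 − 0.2243) = 3.063 mg/L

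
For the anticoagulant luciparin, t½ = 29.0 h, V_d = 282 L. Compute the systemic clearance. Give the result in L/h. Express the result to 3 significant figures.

k = ln2 / t½ = 0.693147 / 29.0 = 0.02390 h⁻¹
CL = k × Vd = 0.02390 × 282 = 6.740 L/h

6.74 L/h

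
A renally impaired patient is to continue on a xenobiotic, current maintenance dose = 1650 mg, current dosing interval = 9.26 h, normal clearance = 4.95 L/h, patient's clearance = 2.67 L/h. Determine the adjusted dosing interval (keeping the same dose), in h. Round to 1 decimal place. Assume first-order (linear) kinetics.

To keep the same average steady-state level, dosing rate must scale with clearance.
CL ratio = 2.67 / 4.95 = 0.5394
New interval (same dose) = 9.26 / 0.5394 = 17.17 h

17.2 h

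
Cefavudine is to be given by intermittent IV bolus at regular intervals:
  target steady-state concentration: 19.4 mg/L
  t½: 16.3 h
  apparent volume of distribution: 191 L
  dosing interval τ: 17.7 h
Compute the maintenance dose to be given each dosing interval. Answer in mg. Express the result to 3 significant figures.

k = ln2 / t½ = 0.693147 / 16.3 = 0.04252 h⁻¹
CL = k × Vd = 0.04252 × 191 = 8.121 L/h
At steady state, Dose/τ = Css × CL.
Dose = Css × CL × τ = 19.4 × 8.121 × 17.7 = 2789 mg

2790 mg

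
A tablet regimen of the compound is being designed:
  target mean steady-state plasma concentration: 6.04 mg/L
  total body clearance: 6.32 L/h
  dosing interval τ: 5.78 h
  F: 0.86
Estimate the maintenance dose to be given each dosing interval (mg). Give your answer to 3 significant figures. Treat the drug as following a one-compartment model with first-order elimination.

At steady state, F × (Dose/τ) = Css × CL.
Dose = Css × CL × τ / F = 6.04 × 6.320 × 5.78 / 0.86 = 256.6 mg

257 mg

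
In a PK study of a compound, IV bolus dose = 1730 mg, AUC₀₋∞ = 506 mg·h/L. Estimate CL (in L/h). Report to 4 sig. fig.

CL = Dose / AUC = 1730 / 506 = 3.419 L/h

3.419 L/h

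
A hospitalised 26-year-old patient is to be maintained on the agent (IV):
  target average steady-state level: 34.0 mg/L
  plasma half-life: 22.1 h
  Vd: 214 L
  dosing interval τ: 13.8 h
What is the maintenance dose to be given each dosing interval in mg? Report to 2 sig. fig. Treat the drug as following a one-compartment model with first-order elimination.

k = ln2 / t½ = 0.693147 / 22.1 = 0.03136 h⁻¹
CL = k × Vd = 0.03136 × 214 = 6.711 L/h
At steady state, Dose/τ = Css × CL.
Dose = Css × CL × τ = 34.0 × 6.711 × 13.8 = 3149 mg

3100 mg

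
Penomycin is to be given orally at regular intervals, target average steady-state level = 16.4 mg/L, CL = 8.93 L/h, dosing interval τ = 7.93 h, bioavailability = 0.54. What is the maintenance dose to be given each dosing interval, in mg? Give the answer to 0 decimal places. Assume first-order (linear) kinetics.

2151 mg

At steady state, F × (Dose/τ) = Css × CL.
Dose = Css × CL × τ / F = 16.4 × 8.930 × 7.93 / 0.54 = 2151 mg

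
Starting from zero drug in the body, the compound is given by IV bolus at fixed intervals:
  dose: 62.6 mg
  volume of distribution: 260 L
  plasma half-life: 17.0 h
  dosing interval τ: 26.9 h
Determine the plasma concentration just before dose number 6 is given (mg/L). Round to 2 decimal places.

0.12 mg/L

C₀ per dose = Dose / Vd = 62.6 / 260 = 0.2408 mg/L
k = ln2 / t½ = 0.693147 / 17.0 = 0.04077 h⁻¹
Fraction remaining after one interval: r = e^(−kτ) = e^(−0.04077 × 26.9) = 0.3340
Before dose 6, 5 doses have been given (aged 1τ, 2τ, 3τ, 4τ, 5τ).
C_trough = C₀ × (r + r² + … + r^5) = C₀ × r(1−r^5)/(1−r)
        = 0.2408 × 0.3340 × (1 − 0.004157) / (1 − 0.3340) = 0.1203 mg/L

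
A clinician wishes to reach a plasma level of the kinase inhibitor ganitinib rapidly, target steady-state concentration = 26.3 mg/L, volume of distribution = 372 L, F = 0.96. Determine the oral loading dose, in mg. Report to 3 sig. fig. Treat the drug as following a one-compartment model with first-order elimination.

LD = Css × Vd / F = 26.3 × 372 / 0.96 = 10190 mg

10200 mg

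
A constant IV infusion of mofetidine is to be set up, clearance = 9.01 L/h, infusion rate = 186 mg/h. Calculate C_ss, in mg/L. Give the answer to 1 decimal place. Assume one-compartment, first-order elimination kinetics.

20.6 mg/L

At steady state Css = R₀ / CL = 186 / 9.010 = 20.64 mg/L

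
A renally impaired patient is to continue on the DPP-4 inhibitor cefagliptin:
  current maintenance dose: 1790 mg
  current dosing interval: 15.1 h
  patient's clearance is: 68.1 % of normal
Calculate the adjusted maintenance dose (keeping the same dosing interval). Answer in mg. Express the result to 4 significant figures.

1219 mg

To keep the same average steady-state level, dosing rate must scale with clearance.
CL ratio = 68.1 / 100 = 0.6810
New dose (same interval) = 1790 × 0.6810 = 1219 mg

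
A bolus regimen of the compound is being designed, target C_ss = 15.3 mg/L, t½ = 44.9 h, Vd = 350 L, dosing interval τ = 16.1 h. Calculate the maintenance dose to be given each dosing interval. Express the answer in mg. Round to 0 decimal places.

k = ln2 / t½ = 0.693147 / 44.9 = 0.01544 h⁻¹
CL = k × Vd = 0.01544 × 350 = 5.404 L/h
At steady state, Dose/τ = Css × CL.
Dose = Css × CL × τ = 15.3 × 5.404 × 16.1 = 1331 mg

1331 mg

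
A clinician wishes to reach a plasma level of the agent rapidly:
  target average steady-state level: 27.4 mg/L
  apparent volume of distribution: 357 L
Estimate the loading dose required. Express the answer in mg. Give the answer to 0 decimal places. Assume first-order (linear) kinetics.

9782 mg

LD = Css × Vd = 27.4 × 357 = 9782 mg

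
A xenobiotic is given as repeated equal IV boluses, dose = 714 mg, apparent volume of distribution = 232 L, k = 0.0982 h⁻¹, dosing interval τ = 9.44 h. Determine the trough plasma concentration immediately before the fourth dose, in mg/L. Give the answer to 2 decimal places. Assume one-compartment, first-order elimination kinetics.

C₀ per dose = Dose / Vd = 714 / 232 = 3.078 mg/L
Fraction remaining after one interval: r = e^(−kτ) = e^(−0.09820 × 9.44) = 0.3957
Before dose 4, 3 doses have been given (aged 1τ, 2τ, 3τ).
C_trough = C₀ × (r + r² + … + r^3) = C₀ × r(1−r^3)/(1−r)
        = 3.078 × 0.3957 × (1 − 0.06196) / (1 − 0.3957) = 1.891 mg/L

1.89 mg/L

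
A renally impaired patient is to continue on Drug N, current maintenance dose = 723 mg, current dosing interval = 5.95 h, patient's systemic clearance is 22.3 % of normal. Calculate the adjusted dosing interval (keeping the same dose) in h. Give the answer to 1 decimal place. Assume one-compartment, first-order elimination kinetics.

26.7 h

To keep the same average steady-state level, dosing rate must scale with clearance.
CL ratio = 22.3 / 100 = 0.2230
New interval (same dose) = 5.95 / 0.2230 = 26.68 h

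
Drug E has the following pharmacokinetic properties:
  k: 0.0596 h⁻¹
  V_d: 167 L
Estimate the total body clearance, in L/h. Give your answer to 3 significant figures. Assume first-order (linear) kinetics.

CL = k × Vd = 0.0596 × 167 = 9.953 L/h

9.95 L/h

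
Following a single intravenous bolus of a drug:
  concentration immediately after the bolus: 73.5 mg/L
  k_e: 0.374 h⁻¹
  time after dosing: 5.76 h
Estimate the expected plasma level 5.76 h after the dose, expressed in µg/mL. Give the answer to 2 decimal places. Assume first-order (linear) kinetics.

C = C₀ · e^(−k·t) = 73.50 × e^(−0.3740 × 5.76)
  = 73.50 × 0.1160 = 8.526 mg/L
(8.526 mg/L = 8.526 µg/mL)

8.53 µg/mL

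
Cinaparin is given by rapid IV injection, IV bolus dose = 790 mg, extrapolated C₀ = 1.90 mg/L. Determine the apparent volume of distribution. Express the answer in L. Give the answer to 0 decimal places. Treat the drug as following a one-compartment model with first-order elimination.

Vd = Dose / C₀ = 790.0 / 1.90 = 415.8 L

416 L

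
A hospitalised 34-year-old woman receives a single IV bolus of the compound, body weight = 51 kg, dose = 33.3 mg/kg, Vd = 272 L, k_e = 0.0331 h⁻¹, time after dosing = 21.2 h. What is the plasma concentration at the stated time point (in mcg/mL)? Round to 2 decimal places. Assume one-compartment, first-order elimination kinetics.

Total dose = 33.3 × 51 = 1698 mg
C₀ = Dose / Vd = 1698 / 272 = 6.243 mg/L
C = C₀ · e^(−k·t) = 6.243 × e^(−0.03310 × 21.2)
  = 6.243 × 0.4957 = 3.095 mg/L
(3.095 mg/L = 3.095 mcg/mL)

3.10 mcg/mL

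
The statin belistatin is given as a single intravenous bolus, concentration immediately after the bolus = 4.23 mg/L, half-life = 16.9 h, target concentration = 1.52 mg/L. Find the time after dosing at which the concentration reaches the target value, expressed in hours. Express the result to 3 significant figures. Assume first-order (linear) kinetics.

k = ln2 / t½ = 0.693147 / 16.9 = 0.04101 h⁻¹
t = ln(C₀ / C) / k = ln(4.230 / 1.52) / 0.04101
  = ln(2.783) / 0.04101 = 1.024 / 0.04101 = 24.97 h

25.0 h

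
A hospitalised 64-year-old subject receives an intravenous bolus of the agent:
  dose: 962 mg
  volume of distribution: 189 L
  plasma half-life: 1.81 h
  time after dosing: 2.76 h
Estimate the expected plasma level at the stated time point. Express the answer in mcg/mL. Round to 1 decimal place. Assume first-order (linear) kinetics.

C₀ = Dose / Vd = 962.0 / 189 = 5.090 mg/L
k = ln2 / t½ = 0.693147 / 1.81 = 0.3830 h⁻¹
C = C₀ · e^(−k·t) = 5.090 × e^(−0.3830 × 2.76)
  = 5.090 × 0.3475 = 1.769 mg/L
(1.769 mg/L = 1.769 mcg/mL)

1.8 mcg/mL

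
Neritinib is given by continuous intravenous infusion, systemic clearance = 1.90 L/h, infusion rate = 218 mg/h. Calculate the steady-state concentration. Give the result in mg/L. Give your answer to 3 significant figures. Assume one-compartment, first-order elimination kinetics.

115 mg/L

At steady state Css = R₀ / CL = 218 / 1.900 = 114.7 mg/L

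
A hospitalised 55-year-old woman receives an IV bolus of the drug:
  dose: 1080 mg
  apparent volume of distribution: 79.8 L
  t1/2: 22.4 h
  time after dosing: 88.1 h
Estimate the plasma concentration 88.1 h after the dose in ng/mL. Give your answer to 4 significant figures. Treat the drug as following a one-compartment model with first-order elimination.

C₀ = Dose / Vd = 1080 / 79.8 = 13.53 mg/L
k = ln2 / t½ = 0.693147 / 22.4 = 0.03094 h⁻¹
C = C₀ · e^(−k·t) = 13.53 × e^(−0.03094 × 88.1)
  = 13.53 × 0.06549 = 0.8861 mg/L
Convert: 0.8861 mg/L × 1000 = 886.1 ng/mL

886.1 ng/mL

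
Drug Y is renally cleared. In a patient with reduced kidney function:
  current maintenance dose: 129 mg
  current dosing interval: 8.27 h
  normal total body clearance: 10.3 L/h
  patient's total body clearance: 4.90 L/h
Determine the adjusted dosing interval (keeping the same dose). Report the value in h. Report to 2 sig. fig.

To keep the same average steady-state level, dosing rate must scale with clearance.
CL ratio = 4.90 / 10.3 = 0.4757
New interval (same dose) = 8.27 / 0.4757 = 17.38 h

17 h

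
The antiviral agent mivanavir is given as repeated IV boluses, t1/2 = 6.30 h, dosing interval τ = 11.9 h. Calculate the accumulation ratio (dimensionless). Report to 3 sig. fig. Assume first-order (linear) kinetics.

k = ln2 / t½ = 0.693147 / 6.30 = 0.1100 h⁻¹
e^(−kτ) = e^(−0.1100 × 11.9) = 0.2701
Accumulation ratio R = 1 / (1 − e^(−kτ)) = 1 / (1 − 0.2701) = 1.370

1.37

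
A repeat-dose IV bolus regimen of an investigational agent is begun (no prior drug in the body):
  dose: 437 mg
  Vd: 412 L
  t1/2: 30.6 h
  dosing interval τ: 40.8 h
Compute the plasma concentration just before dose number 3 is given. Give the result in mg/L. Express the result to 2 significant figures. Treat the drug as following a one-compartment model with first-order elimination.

C₀ per dose = Dose / Vd = 437 / 412 = 1.061 mg/L
k = ln2 / t½ = 0.693147 / 30.6 = 0.02265 h⁻¹
Fraction remaining after one interval: r = e^(−kτ) = e^(−0.02265 × 40.8) = 0.3969
Before dose 3, 2 doses have been given (aged 1τ, 2τ).
C_trough = C₀ × (r + r²) = 1.061 × (0.3969 + 0.1575) = 0.5882 mg/L

0.59 mg/L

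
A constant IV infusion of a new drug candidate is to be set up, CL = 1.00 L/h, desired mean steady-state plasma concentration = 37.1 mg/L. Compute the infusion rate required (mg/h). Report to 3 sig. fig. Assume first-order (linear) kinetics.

At steady state, infusion rate R₀ = Css × CL = 37.1 × 1.000 = 37.10 mg/h

37.1 mg/h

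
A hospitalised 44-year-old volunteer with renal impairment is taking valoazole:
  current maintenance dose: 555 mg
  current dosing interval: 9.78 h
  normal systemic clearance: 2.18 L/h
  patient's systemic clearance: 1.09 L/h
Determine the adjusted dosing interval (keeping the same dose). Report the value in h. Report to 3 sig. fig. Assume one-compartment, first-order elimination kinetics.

19.6 h

To keep the same average steady-state level, dosing rate must scale with clearance.
CL ratio = 1.09 / 2.18 = 0.5000
New interval (same dose) = 9.78 / 0.5000 = 19.56 h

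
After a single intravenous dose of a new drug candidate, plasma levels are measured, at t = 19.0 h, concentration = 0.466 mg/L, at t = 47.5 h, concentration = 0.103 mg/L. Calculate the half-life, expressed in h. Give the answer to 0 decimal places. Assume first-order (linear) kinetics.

13 h

k = ln(C₁/C₂) / (t₂ − t₁) = ln(0.466/0.103) / (47.5 − 19.0)
  = 1.509 / 28.50 = 0.05295 h⁻¹
t½ = ln2 / k = 0.693147 / 0.05295 = 13.09 h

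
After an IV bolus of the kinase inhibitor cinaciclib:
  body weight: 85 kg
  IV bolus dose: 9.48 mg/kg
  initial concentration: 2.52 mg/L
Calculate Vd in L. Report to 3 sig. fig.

320 L

Dose = 9.48 × 85 = 805.8 mg
Vd = Dose / C₀ = 805.8 / 2.52 = 319.8 L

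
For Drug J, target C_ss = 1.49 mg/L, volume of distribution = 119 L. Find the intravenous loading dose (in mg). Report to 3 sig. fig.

177 mg

LD = Css × Vd = 1.49 × 119 = 177.3 mg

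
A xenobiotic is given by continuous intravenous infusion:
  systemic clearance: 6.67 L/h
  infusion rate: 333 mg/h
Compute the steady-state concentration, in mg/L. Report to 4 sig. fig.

At steady state Css = R₀ / CL = 333 / 6.670 = 49.93 mg/L

49.93 mg/L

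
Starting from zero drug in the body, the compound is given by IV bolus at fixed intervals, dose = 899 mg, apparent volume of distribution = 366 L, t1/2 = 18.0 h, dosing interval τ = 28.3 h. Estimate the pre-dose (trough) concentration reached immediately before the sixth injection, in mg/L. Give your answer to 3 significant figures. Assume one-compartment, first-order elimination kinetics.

1.24 mg/L

C₀ per dose = Dose / Vd = 899 / 366 = 2.456 mg/L
k = ln2 / t½ = 0.693147 / 18.0 = 0.03851 h⁻¹
Fraction remaining after one interval: r = e^(−kτ) = e^(−0.03851 × 28.3) = 0.3363
Before dose 6, 5 doses have been given (aged 1τ, 2τ, 3τ, 4τ, 5τ).
C_trough = C₀ × (r + r² + … + r^5) = C₀ × r(1−r^5)/(1−r)
        = 2.456 × 0.3363 × (1 − 0.004302) / (1 − 0.3363) = 1.239 mg/L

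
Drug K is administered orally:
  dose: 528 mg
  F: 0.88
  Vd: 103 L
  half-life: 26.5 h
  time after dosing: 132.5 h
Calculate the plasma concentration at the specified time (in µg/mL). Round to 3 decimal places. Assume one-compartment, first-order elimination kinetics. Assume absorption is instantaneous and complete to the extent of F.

0.141 µg/mL

Amount reaching circulation = F × Dose = 0.88 × 528.0 = 464.6 mg
C₀ = F·Dose / Vd = 464.6 / 103 = 4.511 mg/L
k = ln2 / t½ = 0.693147 / 26.5 = 0.02616 h⁻¹
t / t½ = 132.5 / 26.5 = 5 half-lives
C = C₀ × (1/2)^5 = 4.511 × 0.03125 = 0.1410 mg/L
(0.1410 mg/L = 0.1410 µg/mL)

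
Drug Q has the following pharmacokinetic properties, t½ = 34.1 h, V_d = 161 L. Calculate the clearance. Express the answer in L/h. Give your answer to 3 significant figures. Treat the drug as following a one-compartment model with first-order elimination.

k = ln2 / t½ = 0.693147 / 34.1 = 0.02033 h⁻¹
CL = k × Vd = 0.02033 × 161 = 3.273 L/h

3.27 L/h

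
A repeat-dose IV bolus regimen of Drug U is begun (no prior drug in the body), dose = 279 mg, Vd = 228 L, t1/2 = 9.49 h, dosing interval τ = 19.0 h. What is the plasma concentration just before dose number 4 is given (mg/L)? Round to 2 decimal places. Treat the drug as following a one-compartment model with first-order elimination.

0.40 mg/L

C₀ per dose = Dose / Vd = 279 / 228 = 1.224 mg/L
k = ln2 / t½ = 0.693147 / 9.49 = 0.07304 h⁻¹
Fraction remaining after one interval: r = e^(−kτ) = e^(−0.07304 × 19.0) = 0.2496
Before dose 4, 3 doses have been given (aged 1τ, 2τ, 3τ).
C_trough = C₀ × (r + r² + … + r^3) = C₀ × r(1−r^3)/(1−r)
        = 1.224 × 0.2496 × (1 − 0.01555) / (1 − 0.2496) = 0.4008 mg/L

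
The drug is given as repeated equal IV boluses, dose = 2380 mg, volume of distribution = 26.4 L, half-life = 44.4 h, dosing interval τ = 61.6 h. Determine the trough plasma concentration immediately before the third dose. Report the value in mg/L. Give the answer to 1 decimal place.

C₀ per dose = Dose / Vd = 2380 / 26.4 = 90.15 mg/L
k = ln2 / t½ = 0.693147 / 44.4 = 0.01561 h⁻¹
Fraction remaining after one interval: r = e^(−kτ) = e^(−0.01561 × 61.6) = 0.3823
Before dose 3, 2 doses have been given (aged 1τ, 2τ).
C_trough = C₀ × (r + r²) = 90.15 × (0.3823 + 0.1462) = 47.64 mg/L

47.6 mg/L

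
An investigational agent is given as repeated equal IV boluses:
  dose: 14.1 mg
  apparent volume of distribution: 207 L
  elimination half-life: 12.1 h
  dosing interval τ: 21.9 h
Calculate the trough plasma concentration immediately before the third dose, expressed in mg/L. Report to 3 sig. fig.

C₀ per dose = Dose / Vd = 14.1 / 207 = 0.06812 mg/L
k = ln2 / t½ = 0.693147 / 12.1 = 0.05728 h⁻¹
Fraction remaining after one interval: r = e^(−kτ) = e^(−0.05728 × 21.9) = 0.2852
Before dose 3, 2 doses have been given (aged 1τ, 2τ).
C_trough = C₀ × (r + r²) = 0.06812 × (0.2852 + 0.08134) = 0.02497 mg/L

0.0250 mg/L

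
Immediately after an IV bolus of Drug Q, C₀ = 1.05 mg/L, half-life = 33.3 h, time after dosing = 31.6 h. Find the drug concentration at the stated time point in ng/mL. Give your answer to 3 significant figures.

k = ln2 / t½ = 0.693147 / 33.3 = 0.02082 h⁻¹
C = C₀ · e^(−k·t) = 1.050 × e^(−0.02082 × 31.6)
  = 1.050 × 0.5179 = 0.5438 mg/L
Convert: 0.5438 mg/L × 1000 = 543.8 ng/mL

544 ng/mL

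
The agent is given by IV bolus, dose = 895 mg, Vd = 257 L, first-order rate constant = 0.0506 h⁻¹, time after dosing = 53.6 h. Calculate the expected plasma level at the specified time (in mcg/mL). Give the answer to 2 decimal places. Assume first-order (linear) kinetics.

C₀ = Dose / Vd = 895.0 / 257 = 3.482 mg/L
C = C₀ · e^(−k·t) = 3.482 × e^(−0.05060 × 53.6)
  = 3.482 × 0.06639 = 0.2312 mg/L
(0.2312 mg/L = 0.2312 mcg/mL)

0.23 mcg/mL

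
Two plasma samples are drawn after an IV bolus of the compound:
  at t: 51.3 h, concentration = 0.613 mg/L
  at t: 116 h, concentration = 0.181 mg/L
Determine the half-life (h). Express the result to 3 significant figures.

36.8 h

k = ln(C₁/C₂) / (t₂ − t₁) = ln(0.613/0.181) / (116 − 51.3)
  = 1.220 / 64.70 = 0.01886 h⁻¹
t½ = ln2 / k = 0.693147 / 0.01886 = 36.75 h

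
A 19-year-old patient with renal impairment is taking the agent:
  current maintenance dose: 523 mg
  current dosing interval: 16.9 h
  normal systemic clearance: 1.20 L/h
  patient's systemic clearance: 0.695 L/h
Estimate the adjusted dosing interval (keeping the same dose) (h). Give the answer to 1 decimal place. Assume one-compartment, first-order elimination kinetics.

29.2 h

To keep the same average steady-state level, dosing rate must scale with clearance.
CL ratio = 0.695 / 1.20 = 0.5792
New interval (same dose) = 16.9 / 0.5792 = 29.18 h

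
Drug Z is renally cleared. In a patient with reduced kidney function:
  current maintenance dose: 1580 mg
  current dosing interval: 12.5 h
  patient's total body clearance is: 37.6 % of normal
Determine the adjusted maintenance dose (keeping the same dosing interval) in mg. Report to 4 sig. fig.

594.1 mg

To keep the same average steady-state level, dosing rate must scale with clearance.
CL ratio = 37.6 / 100 = 0.3760
New dose (same interval) = 1580 × 0.3760 = 594.1 mg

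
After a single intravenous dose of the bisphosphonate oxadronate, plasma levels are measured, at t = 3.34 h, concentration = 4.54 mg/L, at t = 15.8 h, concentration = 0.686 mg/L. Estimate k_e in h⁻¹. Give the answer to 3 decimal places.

0.152 h⁻¹

k = ln(C₁/C₂) / (t₂ − t₁) = ln(4.54/0.686) / (15.8 − 3.34)
  = 1.890 / 12.46 = 0.1517 h⁻¹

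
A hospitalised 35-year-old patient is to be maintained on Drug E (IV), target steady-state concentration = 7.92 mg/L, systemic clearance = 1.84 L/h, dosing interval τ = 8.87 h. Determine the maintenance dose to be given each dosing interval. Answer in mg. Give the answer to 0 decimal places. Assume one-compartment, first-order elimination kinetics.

129 mg

At steady state, Dose/τ = Css × CL.
Dose = Css × CL × τ = 7.92 × 1.840 × 8.87 = 129.3 mg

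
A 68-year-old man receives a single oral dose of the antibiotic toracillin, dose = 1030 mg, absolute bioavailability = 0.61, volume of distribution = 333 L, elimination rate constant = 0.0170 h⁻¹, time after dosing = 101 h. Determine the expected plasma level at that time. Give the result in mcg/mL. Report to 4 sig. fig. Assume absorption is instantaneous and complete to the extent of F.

0.3389 mcg/mL

Amount reaching circulation = F × Dose = 0.61 × 1030 = 628.3 mg
C₀ = F·Dose / Vd = 628.3 / 333 = 1.887 mg/L
C = C₀ · e^(−k·t) = 1.887 × e^(−0.01700 × 101)
  = 1.887 × 0.1796 = 0.3389 mg/L
(0.3389 mg/L = 0.3389 mcg/mL)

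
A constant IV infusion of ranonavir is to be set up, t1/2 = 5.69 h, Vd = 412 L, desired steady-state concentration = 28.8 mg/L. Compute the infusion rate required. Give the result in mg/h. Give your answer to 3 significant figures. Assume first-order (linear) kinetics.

k = ln2 / t½ = 0.693147 / 5.69 = 0.1218 h⁻¹
CL = k × Vd = 0.1218 × 412 = 50.18 L/h
At steady state, infusion rate R₀ = Css × CL = 28.8 × 50.18 = 1445 mg/h

1450 mg/h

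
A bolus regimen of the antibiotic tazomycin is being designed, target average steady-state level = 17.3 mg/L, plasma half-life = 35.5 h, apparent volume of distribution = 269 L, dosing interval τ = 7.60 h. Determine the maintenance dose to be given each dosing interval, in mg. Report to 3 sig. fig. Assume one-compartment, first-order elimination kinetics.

k = ln2 / t½ = 0.693147 / 35.5 = 0.01953 h⁻¹
CL = k × Vd = 0.01953 × 269 = 5.254 L/h
At steady state, Dose/τ = Css × CL.
Dose = Css × CL × τ = 17.3 × 5.254 × 7.60 = 690.8 mg

691 mg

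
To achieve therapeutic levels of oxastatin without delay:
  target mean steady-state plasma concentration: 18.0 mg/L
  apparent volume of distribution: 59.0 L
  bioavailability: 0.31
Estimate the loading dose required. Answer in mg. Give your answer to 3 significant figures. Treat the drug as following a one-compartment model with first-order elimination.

3430 mg

LD = Css × Vd / F = 18.0 × 59.0 / 0.31 = 3426 mg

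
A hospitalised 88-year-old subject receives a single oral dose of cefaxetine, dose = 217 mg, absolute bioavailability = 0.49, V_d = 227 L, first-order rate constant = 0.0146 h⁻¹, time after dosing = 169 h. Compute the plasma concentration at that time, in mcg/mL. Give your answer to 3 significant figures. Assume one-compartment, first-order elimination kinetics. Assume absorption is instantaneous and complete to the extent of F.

0.0397 mcg/mL

Amount reaching circulation = F × Dose = 0.49 × 217.0 = 106.3 mg
C₀ = F·Dose / Vd = 106.3 / 227 = 0.4683 mg/L
C = C₀ · e^(−k·t) = 0.4683 × e^(−0.01460 × 169)
  = 0.4683 × 0.08481 = 0.03972 mg/L
(0.03972 mg/L = 0.03972 mcg/mL)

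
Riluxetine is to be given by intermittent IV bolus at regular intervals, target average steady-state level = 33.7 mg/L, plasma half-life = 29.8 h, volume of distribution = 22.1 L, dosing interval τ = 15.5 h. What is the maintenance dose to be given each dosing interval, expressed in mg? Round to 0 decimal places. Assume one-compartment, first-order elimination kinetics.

k = ln2 / t½ = 0.693147 / 29.8 = 0.02326 h⁻¹
CL = k × Vd = 0.02326 × 22.1 = 0.5140 L/h
At steady state, Dose/τ = Css × CL.
Dose = Css × CL × τ = 33.7 × 0.5140 × 15.5 = 268.5 mg

269 mg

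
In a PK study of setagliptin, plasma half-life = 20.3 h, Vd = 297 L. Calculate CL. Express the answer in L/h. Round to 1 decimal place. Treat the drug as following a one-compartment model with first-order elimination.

10.1 L/h

k = ln2 / t½ = 0.693147 / 20.3 = 0.03415 h⁻¹
CL = k × Vd = 0.03415 × 297 = 10.14 L/h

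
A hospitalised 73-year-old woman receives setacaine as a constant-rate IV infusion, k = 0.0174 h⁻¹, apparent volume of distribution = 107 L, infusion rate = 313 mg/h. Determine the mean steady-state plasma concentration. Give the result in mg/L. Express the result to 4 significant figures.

CL = k × Vd = 0.01740 × 107 = 1.862 L/h
At steady state Css = R₀ / CL = 313 / 1.862 = 168.1 mg/L

168.1 mg/L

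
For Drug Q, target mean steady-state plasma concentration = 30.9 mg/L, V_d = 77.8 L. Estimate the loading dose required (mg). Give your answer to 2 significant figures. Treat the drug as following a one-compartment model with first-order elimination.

2400 mg

LD = Css × Vd = 30.9 × 77.8 = 2404 mg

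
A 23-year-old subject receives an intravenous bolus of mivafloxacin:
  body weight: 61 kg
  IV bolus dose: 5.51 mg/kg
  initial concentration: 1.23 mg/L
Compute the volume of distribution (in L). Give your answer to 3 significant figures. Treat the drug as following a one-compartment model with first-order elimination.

273 L

Dose = 5.51 × 61 = 336.1 mg
Vd = Dose / C₀ = 336.1 / 1.23 = 273.3 L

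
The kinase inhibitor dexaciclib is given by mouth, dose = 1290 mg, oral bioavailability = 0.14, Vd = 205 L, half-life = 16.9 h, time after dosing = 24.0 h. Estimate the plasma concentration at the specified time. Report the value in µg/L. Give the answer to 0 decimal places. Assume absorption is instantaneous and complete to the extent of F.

329 µg/L

Amount reaching circulation = F × Dose = 0.14 × 1290 = 180.6 mg
C₀ = F·Dose / Vd = 180.6 / 205 = 0.8810 mg/L
k = ln2 / t½ = 0.693147 / 16.9 = 0.04101 h⁻¹
C = C₀ · e^(−k·t) = 0.8810 × e^(−0.04101 × 24.0)
  = 0.8810 × 0.3737 = 0.3292 mg/L
Convert: 0.3292 mg/L × 1000 = 329.2 µg/L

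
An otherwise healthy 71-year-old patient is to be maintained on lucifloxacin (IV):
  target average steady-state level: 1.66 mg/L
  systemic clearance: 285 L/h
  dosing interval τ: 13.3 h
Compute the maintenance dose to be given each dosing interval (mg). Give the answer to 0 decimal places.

At steady state, Dose/τ = Css × CL.
Dose = Css × CL × τ = 1.66 × 285.0 × 13.3 = 6292 mg

6292 mg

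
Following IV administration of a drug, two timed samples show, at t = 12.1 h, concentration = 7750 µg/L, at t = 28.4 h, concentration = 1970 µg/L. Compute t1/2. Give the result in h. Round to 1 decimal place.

k = ln(C₁/C₂) / (t₂ − t₁) = ln(7750/1970) / (28.4 − 12.1)
  = 1.370 / 16.30 = 0.08405 h⁻¹
t½ = ln2 / k = 0.693147 / 0.08405 = 8.247 h

8.2 h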